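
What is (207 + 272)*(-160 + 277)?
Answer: 56043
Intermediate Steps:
(207 + 272)*(-160 + 277) = 479*117 = 56043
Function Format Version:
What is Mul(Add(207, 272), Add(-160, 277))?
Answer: 56043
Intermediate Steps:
Mul(Add(207, 272), Add(-160, 277)) = Mul(479, 117) = 56043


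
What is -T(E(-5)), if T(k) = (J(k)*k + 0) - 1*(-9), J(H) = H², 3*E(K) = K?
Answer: -118/27 ≈ -4.3704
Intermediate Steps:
E(K) = K/3
T(k) = 9 + k³ (T(k) = (k²*k + 0) - 1*(-9) = (k³ + 0) + 9 = k³ + 9 = 9 + k³)
-T(E(-5)) = -(9 + ((⅓)*(-5))³) = -(9 + (-5/3)³) = -(9 - 125/27) = -1*118/27 = -118/27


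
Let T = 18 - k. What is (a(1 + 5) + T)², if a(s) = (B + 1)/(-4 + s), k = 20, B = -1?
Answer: 4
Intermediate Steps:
T = -2 (T = 18 - 1*20 = 18 - 20 = -2)
a(s) = 0 (a(s) = (-1 + 1)/(-4 + s) = 0/(-4 + s) = 0)
(a(1 + 5) + T)² = (0 - 2)² = (-2)² = 4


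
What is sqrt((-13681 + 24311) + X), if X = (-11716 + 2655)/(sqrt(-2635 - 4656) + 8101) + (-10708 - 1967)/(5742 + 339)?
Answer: sqrt(2027)*sqrt((-174499734638*I + 21542785*sqrt(7291))/(sqrt(7291) - 8101*I))/2027 ≈ 103.09 + 5.7176e-5*I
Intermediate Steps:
X = -4225/2027 - 9061/(8101 + I*sqrt(7291)) (X = -9061/(sqrt(-7291) + 8101) - 12675/6081 = -9061/(I*sqrt(7291) + 8101) - 12675*1/6081 = -9061/(8101 + I*sqrt(7291)) - 4225/2027 = -4225/2027 - 9061/(8101 + I*sqrt(7291)) ≈ -3.2027 + 0.011788*I)
sqrt((-13681 + 24311) + X) = sqrt((-13681 + 24311) + 13*(-325*sqrt(7291) + 4045644*I)/(2027*(sqrt(7291) - 8101*I))) = sqrt(10630 + 13*(-325*sqrt(7291) + 4045644*I)/(2027*(sqrt(7291) - 8101*I)))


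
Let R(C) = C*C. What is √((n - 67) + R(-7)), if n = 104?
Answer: √86 ≈ 9.2736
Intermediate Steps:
R(C) = C²
√((n - 67) + R(-7)) = √((104 - 67) + (-7)²) = √(37 + 49) = √86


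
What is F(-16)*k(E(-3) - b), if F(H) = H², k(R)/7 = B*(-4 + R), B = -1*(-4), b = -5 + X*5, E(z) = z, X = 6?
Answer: -229376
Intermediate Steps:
b = 25 (b = -5 + 6*5 = -5 + 30 = 25)
B = 4
k(R) = -112 + 28*R (k(R) = 7*(4*(-4 + R)) = 7*(-16 + 4*R) = -112 + 28*R)
F(-16)*k(E(-3) - b) = (-16)²*(-112 + 28*(-3 - 1*25)) = 256*(-112 + 28*(-3 - 25)) = 256*(-112 + 28*(-28)) = 256*(-112 - 784) = 256*(-896) = -229376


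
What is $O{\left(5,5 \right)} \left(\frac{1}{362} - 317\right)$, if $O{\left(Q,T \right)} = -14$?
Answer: $\frac{803271}{181} \approx 4438.0$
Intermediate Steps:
$O{\left(5,5 \right)} \left(\frac{1}{362} - 317\right) = - 14 \left(\frac{1}{362} - 317\right) = \left(-14\right) \left(- \frac{114753}{362}\right) = \frac{803271}{181}$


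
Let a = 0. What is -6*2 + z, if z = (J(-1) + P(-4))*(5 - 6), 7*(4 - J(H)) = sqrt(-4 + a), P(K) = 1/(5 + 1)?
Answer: -97/6 + 2*I/7 ≈ -16.167 + 0.28571*I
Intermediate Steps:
P(K) = 1/6
J(H) = 4 - 2*I/7 (J(H) = 4 - sqrt(-4 + 0)/7 = 4 - 2*I/7)
z = -25/6 + 2*I/7 (z = ((4 - 2*I/7) + 1/6)*(5 - 6) = (25/6 - 2*I/7)*(-1) = -25/6 + 2*I/7 ≈ -4.1667 + 0.28571*I)
-6*2 + z = -6*2 + (-25/6 + 2*I/7) = -12 + (-25/6 + 2*I/7) = -97/6 + 2*I/7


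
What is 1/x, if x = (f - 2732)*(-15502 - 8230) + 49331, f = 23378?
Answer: -1/489921541 ≈ -2.0411e-9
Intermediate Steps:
x = -489921541 (x = (23378 - 2732)*(-15502 - 8230) + 49331 = 20646*(-23732) + 49331 = -489970872 + 49331 = -489921541)
1/x = 1/(-489921541) = -1/489921541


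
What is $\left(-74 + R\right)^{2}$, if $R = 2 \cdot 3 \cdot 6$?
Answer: $1444$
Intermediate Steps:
$R = 36$ ($R = 6 \cdot 6 = 36$)
$\left(-74 + R\right)^{2} = \left(-74 + 36\right)^{2} = \left(-38\right)^{2} = 1444$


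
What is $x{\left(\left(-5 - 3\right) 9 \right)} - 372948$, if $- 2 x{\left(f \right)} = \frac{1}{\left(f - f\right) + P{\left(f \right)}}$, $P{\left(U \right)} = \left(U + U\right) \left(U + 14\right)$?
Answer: $- \frac{6229723393}{16704} \approx -3.7295 \cdot 10^{5}$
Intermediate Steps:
$P{\left(U \right)} = 2 U \left(14 + U\right)$
$x{\left(f \right)} = - \frac{1}{4 f \left(14 + f\right)}$ ($x{\left(f \right)} = - \frac{1}{2 \left(\left(f - f\right) + 2 f \left(14 + f\right)\right)} = - \frac{1}{2 \left(0 + 2 f \left(14 + f\right)\right)} = - \frac{1}{2 \cdot 2 f \left(14 + f\right)} = - \frac{\frac{1}{2} \frac{1}{f} \frac{1}{14 + f}}{2} = - \frac{1}{4 f \left(14 + f\right)}$)
$x{\left(\left(-5 - 3\right) 9 \right)} - 372948 = - \frac{1}{4 \left(-5 - 3\right) 9 \left(14 + \left(-5 - 3\right) 9\right)} - 372948 = - \frac{1}{4 \left(\left(-8\right) 9\right) \left(14 - 72\right)} - 372948 = - \frac{1}{4 \left(-72\right) \left(14 - 72\right)} - 372948 = \left(- \frac{1}{4}\right) \left(- \frac{1}{72}\right) \frac{1}{-58} - 372948 = \left(- \frac{1}{4}\right) \left(- \frac{1}{72}\right) \left(- \frac{1}{58}\right) - 372948 = - \frac{1}{16704} - 372948 = - \frac{6229723393}{16704}$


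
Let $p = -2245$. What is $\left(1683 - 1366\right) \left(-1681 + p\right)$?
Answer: $-1244542$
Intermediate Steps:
$\left(1683 - 1366\right) \left(-1681 + p\right) = \left(1683 - 1366\right) \left(-1681 - 2245\right) = 317 \left(-3926\right) = -1244542$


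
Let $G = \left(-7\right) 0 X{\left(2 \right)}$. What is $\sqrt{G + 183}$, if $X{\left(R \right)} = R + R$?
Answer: $\sqrt{183} \approx 13.528$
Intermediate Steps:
$X{\left(R \right)} = 2 R$
$G = 0$ ($G = \left(-7\right) 0 \cdot 2 \cdot 2 = 0 \cdot 4 = 0$)
$\sqrt{G + 183} = \sqrt{0 + 183} = \sqrt{183}$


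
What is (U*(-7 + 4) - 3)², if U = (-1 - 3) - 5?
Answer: 576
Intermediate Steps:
U = -9 (U = -4 - 5 = -9)
(U*(-7 + 4) - 3)² = (-9*(-7 + 4) - 3)² = (-9*(-3) - 3)² = (27 - 3)² = 24² = 576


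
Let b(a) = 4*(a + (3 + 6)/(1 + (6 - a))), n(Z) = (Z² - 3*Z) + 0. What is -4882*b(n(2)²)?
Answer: -136696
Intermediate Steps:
n(Z) = Z² - 3*Z
b(a) = 4*a + 36/(7 - a) (b(a) = 4*(a + 9/(7 - a)) = 4*a + 36/(7 - a))
-4882*b(n(2)²) = -19528*(-9 + ((2*(-3 + 2))²)² - 7*4*(-3 + 2)²)/(-7 + (2*(-3 + 2))²) = -19528*(-9 + ((2*(-1))²)² - 7*(2*(-1))²)/(-7 + (2*(-1))²) = -19528*(-9 + ((-2)²)² - 7*(-2)²)/(-7 + (-2)²) = -19528*(-9 + 4² - 7*4)/(-7 + 4) = -19528*(-9 + 16 - 28)/(-3) = -19528*(-1)*(-21)/3 = -4882*28 = -136696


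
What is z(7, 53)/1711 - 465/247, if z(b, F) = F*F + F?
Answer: -88701/422617 ≈ -0.20989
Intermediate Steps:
z(b, F) = F + F² (z(b, F) = F² + F = F + F²)
z(7, 53)/1711 - 465/247 = (53*(1 + 53))/1711 - 465/247 = (53*54)*(1/1711) - 465*1/247 = 2862*(1/1711) - 465/247 = 2862/1711 - 465/247 = -88701/422617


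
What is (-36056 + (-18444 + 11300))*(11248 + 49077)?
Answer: -2606040000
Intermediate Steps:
(-36056 + (-18444 + 11300))*(11248 + 49077) = (-36056 - 7144)*60325 = -43200*60325 = -2606040000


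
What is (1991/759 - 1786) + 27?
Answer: -121190/69 ≈ -1756.4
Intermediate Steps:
(1991/759 - 1786) + 27 = (1991*(1/759) - 1786) + 27 = (181/69 - 1786) + 27 = -123053/69 + 27 = -121190/69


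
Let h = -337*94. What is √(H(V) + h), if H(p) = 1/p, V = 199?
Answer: I*√1254480279/199 ≈ 177.98*I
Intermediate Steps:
h = -31678
√(H(V) + h) = √(1/199 - 31678) = √(-6303921/199) = I*√1254480279/199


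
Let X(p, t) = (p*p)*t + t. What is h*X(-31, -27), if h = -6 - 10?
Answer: 415584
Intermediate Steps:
h = -16
X(p, t) = t + t*p**2 (X(p, t) = p**2*t + t = t*p**2 + t = t + t*p**2)
h*X(-31, -27) = -(-432)*(1 + (-31)**2) = -(-432)*(1 + 961) = -(-432)*962 = -16*(-25974) = 415584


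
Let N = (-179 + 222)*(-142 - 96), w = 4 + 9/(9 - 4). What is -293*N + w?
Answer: 14992839/5 ≈ 2.9986e+6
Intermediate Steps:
w = 29/5 (w = 4 + 9/5 = 29/5 ≈ 5.8000)
N = -10234 (N = 43*(-238) = -10234)
-293*N + w = -293*(-10234) + 29/5 = 2998562 + 29/5 = 14992839/5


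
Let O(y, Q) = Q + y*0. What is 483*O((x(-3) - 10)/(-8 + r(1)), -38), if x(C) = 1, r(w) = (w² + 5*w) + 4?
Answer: -18354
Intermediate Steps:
r(w) = 4 + w² + 5*w
O(y, Q) = Q (O(y, Q) = Q + 0 = Q)
483*O((x(-3) - 10)/(-8 + r(1)), -38) = 483*(-38) = -18354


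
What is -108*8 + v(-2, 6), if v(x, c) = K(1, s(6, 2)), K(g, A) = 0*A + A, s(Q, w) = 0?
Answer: -864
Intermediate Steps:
K(g, A) = A (K(g, A) = 0 + A = A)
v(x, c) = 0
-108*8 + v(-2, 6) = -108*8 + 0 = -864 + 0 = -864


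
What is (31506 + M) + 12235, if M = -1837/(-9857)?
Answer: 431156874/9857 ≈ 43741.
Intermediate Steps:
M = 1837/9857 (M = -1837*(-1/9857) = 1837/9857 ≈ 0.18637)
(31506 + M) + 12235 = (31506 + 1837/9857) + 12235 = 310556479/9857 + 12235 = 431156874/9857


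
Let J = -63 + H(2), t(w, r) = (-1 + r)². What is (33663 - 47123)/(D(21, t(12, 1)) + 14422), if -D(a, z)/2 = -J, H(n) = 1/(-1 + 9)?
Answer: -10768/11437 ≈ -0.94151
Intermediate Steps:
H(n) = ⅛ (H(n) = 1/8 = ⅛)
J = -503/8 (J = -63 + ⅛ = -503/8 ≈ -62.875)
D(a, z) = -503/4 (D(a, z) = -(-2)*(-503)/8 = -2*503/8 = -503/4)
(33663 - 47123)/(D(21, t(12, 1)) + 14422) = (33663 - 47123)/(-503/4 + 14422) = -13460/57185/4 = -13460*4/57185 = -10768/11437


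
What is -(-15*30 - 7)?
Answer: 457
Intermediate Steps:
-(-15*30 - 7) = -(-450 - 7) = -1*(-457) = 457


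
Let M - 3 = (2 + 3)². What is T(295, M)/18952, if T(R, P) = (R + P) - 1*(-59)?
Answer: 191/9476 ≈ 0.020156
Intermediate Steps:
M = 28 (M = 3 + (2 + 3)² = 3 + 5² = 3 + 25 = 28)
T(R, P) = 59 + P + R (T(R, P) = (P + R) + 59 = 59 + P + R)
T(295, M)/18952 = (59 + 28 + 295)/18952 = 382*(1/18952) = 191/9476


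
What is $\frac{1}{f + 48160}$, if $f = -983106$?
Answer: $- \frac{1}{934946} \approx -1.0696 \cdot 10^{-6}$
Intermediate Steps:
$\frac{1}{f + 48160} = \frac{1}{-983106 + 48160} = \frac{1}{-934946} = - \frac{1}{934946}$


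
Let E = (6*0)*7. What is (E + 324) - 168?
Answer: 156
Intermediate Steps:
E = 0 (E = 0*7 = 0)
(E + 324) - 168 = (0 + 324) - 168 = 324 - 168 = 156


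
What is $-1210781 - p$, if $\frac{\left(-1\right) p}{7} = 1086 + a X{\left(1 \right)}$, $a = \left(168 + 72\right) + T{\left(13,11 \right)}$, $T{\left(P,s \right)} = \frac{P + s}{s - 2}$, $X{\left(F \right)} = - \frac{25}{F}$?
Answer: $- \frac{3736937}{3} \approx -1.2456 \cdot 10^{6}$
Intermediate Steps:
$T{\left(P,s \right)} = \frac{P + s}{-2 + s}$
$a = \frac{728}{3}$ ($a = \left(168 + 72\right) + \frac{13 + 11}{-2 + 11} = 240 + \frac{1}{9} \cdot 24 = 240 + \frac{8}{3} = \frac{728}{3} \approx 242.67$)
$p = \frac{104594}{3}$ ($p = - 7 \left(1086 + \frac{728 \left(- \frac{25}{1}\right)}{3}\right) = - 7 \left(1086 + \frac{728 \left(\left(-25\right) 1\right)}{3}\right) = - 7 \left(1086 + \frac{728}{3} \left(-25\right)\right) = - 7 \left(1086 - \frac{18200}{3}\right) = \left(-7\right) \left(- \frac{14942}{3}\right) = \frac{104594}{3} \approx 34865.0$)
$-1210781 - p = -1210781 - \frac{104594}{3} = - \frac{3736937}{3}$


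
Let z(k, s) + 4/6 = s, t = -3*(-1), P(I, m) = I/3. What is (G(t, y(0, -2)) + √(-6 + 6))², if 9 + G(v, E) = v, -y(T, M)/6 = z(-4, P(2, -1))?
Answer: 36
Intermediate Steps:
P(I, m) = I/3 (P(I, m) = I*(⅓) = I/3)
t = 3
z(k, s) = -⅔ + s
y(T, M) = 0 (y(T, M) = -6*(-⅔ + (⅓)*2) = -6*(-⅔ + ⅔) = -6*0 = 0)
G(v, E) = -9 + v
(G(t, y(0, -2)) + √(-6 + 6))² = ((-9 + 3) + √(-6 + 6))² = (-6 + √0)² = (-6 + 0)² = (-6)² = 36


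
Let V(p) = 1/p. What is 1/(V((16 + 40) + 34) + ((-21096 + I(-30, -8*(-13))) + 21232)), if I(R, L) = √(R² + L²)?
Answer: 1101690/54942481 - 16200*√2929/54942481 ≈ 0.0040941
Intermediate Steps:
I(R, L) = √(L² + R²)
1/(V((16 + 40) + 34) + ((-21096 + I(-30, -8*(-13))) + 21232)) = 1/(1/((16 + 40) + 34) + ((-21096 + √((-8*(-13))² + (-30)²)) + 21232)) = 1/(1/(56 + 34) + ((-21096 + √(104² + 900)) + 21232)) = 1/(1/90 + ((-21096 + √(10816 + 900)) + 21232)) = 1/(1/90 + ((-21096 + √11716) + 21232)) = 1/(1/90 + ((-21096 + 2*√2929) + 21232)) = 1/(1/90 + (136 + 2*√2929)) = 1/(12241/90 + 2*√2929)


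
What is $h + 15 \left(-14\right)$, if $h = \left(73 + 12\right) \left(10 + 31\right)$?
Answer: $3275$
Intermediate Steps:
$h = 3485$ ($h = 85 \cdot 41 = 3485$)
$h + 15 \left(-14\right) = 3485 + 15 \left(-14\right) = 3485 - 210 = 3275$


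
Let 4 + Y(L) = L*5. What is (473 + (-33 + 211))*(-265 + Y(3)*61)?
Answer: 264306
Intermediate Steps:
Y(L) = -4 + 5*L (Y(L) = -4 + L*5 = -4 + 5*L)
(473 + (-33 + 211))*(-265 + Y(3)*61) = (473 + (-33 + 211))*(-265 + (-4 + 5*3)*61) = (473 + 178)*(-265 + (-4 + 15)*61) = 651*(-265 + 11*61) = 651*(-265 + 671) = 651*406 = 264306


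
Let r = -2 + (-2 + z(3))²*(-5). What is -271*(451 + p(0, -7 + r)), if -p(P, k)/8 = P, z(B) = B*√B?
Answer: -122221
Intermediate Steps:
z(B) = B^(3/2)
r = -2 - 5*(-2 + 3*√3)² (r = -2 + (-2 + 3^(3/2))²*(-5) = -2 + (-2 + 3*√3)²*(-5) = -2 - 5*(-2 + 3*√3)² ≈ -53.077)
p(P, k) = -8*P
-271*(451 + p(0, -7 + r)) = -271*(451 - 8*0) = -271*(451 + 0) = -271*451 = -122221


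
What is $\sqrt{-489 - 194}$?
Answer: $i \sqrt{683} \approx 26.134 i$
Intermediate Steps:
$\sqrt{-489 - 194} = \sqrt{-683} = i \sqrt{683}$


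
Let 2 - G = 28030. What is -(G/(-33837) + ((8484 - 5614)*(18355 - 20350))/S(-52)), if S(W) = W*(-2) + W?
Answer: 96868680797/879762 ≈ 1.1011e+5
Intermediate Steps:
G = -28028 (G = 2 - 1*28030 = 2 - 28030 = -28028)
S(W) = -W (S(W) = -2*W + W = -W)
-(G/(-33837) + ((8484 - 5614)*(18355 - 20350))/S(-52)) = -(-28028/(-33837) + ((8484 - 5614)*(18355 - 20350))/((-1*(-52)))) = -(-28028*(-1/33837) + (2870*(-1995))/52) = -(28028/33837 - 5725650*1/52) = -(28028/33837 - 2862825/26) = -1*(-96868680797/879762) = 96868680797/879762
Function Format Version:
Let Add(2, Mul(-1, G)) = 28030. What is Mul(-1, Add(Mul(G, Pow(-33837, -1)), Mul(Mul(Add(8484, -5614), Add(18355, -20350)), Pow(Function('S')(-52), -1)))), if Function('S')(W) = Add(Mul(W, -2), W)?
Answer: Rational(96868680797, 879762) ≈ 1.1011e+5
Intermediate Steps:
G = -28028 (G = Add(2, Mul(-1, 28030)) = Add(2, -28030) = -28028)
Function('S')(W) = Mul(-1, W) (Function('S')(W) = Add(Mul(-2, W), W) = Mul(-1, W))
Mul(-1, Add(Mul(G, Pow(-33837, -1)), Mul(Mul(Add(8484, -5614), Add(18355, -20350)), Pow(Function('S')(-52), -1)))) = Mul(-1, Add(Mul(-28028, Pow(-33837, -1)), Mul(Mul(Add(8484, -5614), Add(18355, -20350)), Pow(Mul(-1, -52), -1)))) = Mul(-1, Add(Mul(-28028, Rational(-1, 33837)), Mul(Mul(2870, -1995), Pow(52, -1)))) = Mul(-1, Add(Rational(28028, 33837), Mul(-5725650, Rational(1, 52)))) = Mul(-1, Add(Rational(28028, 33837), Rational(-2862825, 26))) = Mul(-1, Rational(-96868680797, 879762)) = Rational(96868680797, 879762)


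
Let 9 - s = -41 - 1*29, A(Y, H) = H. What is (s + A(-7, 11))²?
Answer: 8100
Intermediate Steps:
s = 79 (s = 9 - (-41 - 1*29) = 9 - (-41 - 29) = 9 - 1*(-70) = 9 + 70 = 79)
(s + A(-7, 11))² = (79 + 11)² = 90² = 8100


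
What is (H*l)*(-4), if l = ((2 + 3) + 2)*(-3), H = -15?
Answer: -1260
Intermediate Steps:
l = -21 (l = (5 + 2)*(-3) = 7*(-3) = -21)
(H*l)*(-4) = -15*(-21)*(-4) = 315*(-4) = -1260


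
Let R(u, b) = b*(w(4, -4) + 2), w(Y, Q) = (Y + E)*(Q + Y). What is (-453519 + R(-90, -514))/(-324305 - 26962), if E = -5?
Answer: 454547/351267 ≈ 1.2940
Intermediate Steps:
w(Y, Q) = (-5 + Y)*(Q + Y) (w(Y, Q) = (Y - 5)*(Q + Y) = (-5 + Y)*(Q + Y))
R(u, b) = 2*b (R(u, b) = b*((4² - 5*(-4) - 5*4 - 4*4) + 2) = b*((16 + 20 - 20 - 16) + 2) = b*(0 + 2) = b*2 = 2*b)
(-453519 + R(-90, -514))/(-324305 - 26962) = (-453519 + 2*(-514))/(-324305 - 26962) = (-453519 - 1028)/(-351267) = -454547*(-1/351267) = 454547/351267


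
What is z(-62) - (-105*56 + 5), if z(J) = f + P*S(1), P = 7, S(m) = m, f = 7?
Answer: 5889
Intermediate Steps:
z(J) = 14 (z(J) = 7 + 7*1 = 7 + 7 = 14)
z(-62) - (-105*56 + 5) = 14 - (-105*56 + 5) = 14 - (-5880 + 5) = 14 - 1*(-5875) = 14 + 5875 = 5889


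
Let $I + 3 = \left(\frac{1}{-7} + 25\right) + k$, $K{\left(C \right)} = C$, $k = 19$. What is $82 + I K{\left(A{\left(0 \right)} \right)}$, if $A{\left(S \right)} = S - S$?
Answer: $82$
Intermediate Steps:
$A{\left(S \right)} = 0$
$I = \frac{286}{7}$ ($I = -3 + \left(\left(\frac{1}{-7} + 25\right) + 19\right) = -3 + \left(\left(- \frac{1}{7} + 25\right) + 19\right) = -3 + \left(\frac{174}{7} + 19\right) = -3 + \frac{307}{7} = \frac{286}{7} \approx 40.857$)
$82 + I K{\left(A{\left(0 \right)} \right)} = 82 + \frac{286}{7} \cdot 0 = 82 + 0 = 82$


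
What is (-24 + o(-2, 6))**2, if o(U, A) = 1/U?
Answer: 2401/4 ≈ 600.25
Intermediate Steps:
(-24 + o(-2, 6))**2 = (-24 + 1/(-2))**2 = (-24 - 1/2)**2 = (-49/2)**2 = 2401/4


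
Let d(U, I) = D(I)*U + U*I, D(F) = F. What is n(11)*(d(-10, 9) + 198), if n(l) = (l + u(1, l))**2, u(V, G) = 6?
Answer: 5202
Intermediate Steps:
d(U, I) = 2*I*U (d(U, I) = I*U + U*I = I*U + I*U = 2*I*U)
n(l) = (6 + l)**2 (n(l) = (l + 6)**2 = (6 + l)**2)
n(11)*(d(-10, 9) + 198) = (6 + 11)**2*(2*9*(-10) + 198) = 17**2*(-180 + 198) = 289*18 = 5202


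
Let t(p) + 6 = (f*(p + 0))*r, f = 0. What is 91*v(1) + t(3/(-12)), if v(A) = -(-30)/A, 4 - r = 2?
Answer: 2724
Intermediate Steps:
r = 2 (r = 4 - 1*2 = 4 - 2 = 2)
t(p) = -6 (t(p) = -6 + (0*(p + 0))*2 = -6 + (0*p)*2 = -6 + 0*2 = -6 + 0 = -6)
v(A) = 30/A
91*v(1) + t(3/(-12)) = 91*(30/1) - 6 = 91*(30*1) - 6 = 91*30 - 6 = 2730 - 6 = 2724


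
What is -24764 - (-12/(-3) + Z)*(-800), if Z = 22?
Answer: -3964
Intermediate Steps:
-24764 - (-12/(-3) + Z)*(-800) = -24764 - (-12/(-3) + 22)*(-800) = -24764 - (-12*(-1/3) + 22)*(-800) = -24764 - (4 + 22)*(-800) = -24764 - 26*(-800) = -24764 - 1*(-20800) = -24764 + 20800 = -3964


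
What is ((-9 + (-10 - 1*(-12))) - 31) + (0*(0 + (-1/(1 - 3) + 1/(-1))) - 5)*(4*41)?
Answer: -858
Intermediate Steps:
((-9 + (-10 - 1*(-12))) - 31) + (0*(0 + (-1/(1 - 3) + 1/(-1))) - 5)*(4*41) = ((-9 + (-10 + 12)) - 31) + (0*(0 + (-1/(-2) + 1*(-1))) - 5)*164 = ((-9 + 2) - 31) + (0*(0 + (-1*(-½) - 1)) - 5)*164 = (-7 - 31) + (0*(0 + (½ - 1)) - 5)*164 = -38 + (0*(0 - ½) - 5)*164 = -38 + (0*(-½) - 5)*164 = -38 + (0 - 5)*164 = -38 - 5*164 = -38 - 820 = -858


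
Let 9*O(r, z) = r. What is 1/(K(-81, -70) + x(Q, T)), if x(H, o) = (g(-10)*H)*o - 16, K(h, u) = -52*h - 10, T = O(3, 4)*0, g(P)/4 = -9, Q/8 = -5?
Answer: 1/4186 ≈ 0.00023889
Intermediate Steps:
Q = -40 (Q = 8*(-5) = -40)
O(r, z) = r/9
g(P) = -36 (g(P) = 4*(-9) = -36)
T = 0 (T = ((⅑)*3)*0 = (⅓)*0 = 0)
K(h, u) = -10 - 52*h
x(H, o) = -16 - 36*H*o (x(H, o) = (-36*H)*o - 16 = -36*H*o - 16 = -16 - 36*H*o)
1/(K(-81, -70) + x(Q, T)) = 1/((-10 - 52*(-81)) + (-16 - 36*(-40)*0)) = 1/((-10 + 4212) + (-16 + 0)) = 1/(4202 - 16) = 1/4186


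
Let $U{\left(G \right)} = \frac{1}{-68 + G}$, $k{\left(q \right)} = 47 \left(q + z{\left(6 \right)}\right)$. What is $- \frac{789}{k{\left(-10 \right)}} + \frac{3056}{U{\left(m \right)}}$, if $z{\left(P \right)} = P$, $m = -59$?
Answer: $- \frac{72964267}{188} \approx -3.8811 \cdot 10^{5}$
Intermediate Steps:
$k{\left(q \right)} = 282 + 47 q$ ($k{\left(q \right)} = 47 \left(q + 6\right) = 47 \left(6 + q\right) = 282 + 47 q$)
$- \frac{789}{k{\left(-10 \right)}} + \frac{3056}{U{\left(m \right)}} = - \frac{789}{282 + 47 \left(-10\right)} + \frac{3056}{\frac{1}{-68 - 59}} = - \frac{789}{282 - 470} + \frac{3056}{\frac{1}{-127}} = - \frac{789}{-188} + \frac{3056}{- \frac{1}{127}} = \left(-789\right) \left(- \frac{1}{188}\right) + 3056 \left(-127\right) = \frac{789}{188} - 388112 = - \frac{72964267}{188}$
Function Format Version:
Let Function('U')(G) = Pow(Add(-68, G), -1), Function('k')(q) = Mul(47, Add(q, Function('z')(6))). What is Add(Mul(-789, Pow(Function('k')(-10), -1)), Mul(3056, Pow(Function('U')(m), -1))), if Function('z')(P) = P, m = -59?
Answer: Rational(-72964267, 188) ≈ -3.8811e+5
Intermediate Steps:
Function('k')(q) = Add(282, Mul(47, q)) (Function('k')(q) = Mul(47, Add(q, 6)) = Mul(47, Add(6, q)) = Add(282, Mul(47, q)))
Add(Mul(-789, Pow(Function('k')(-10), -1)), Mul(3056, Pow(Function('U')(m), -1))) = Add(Mul(-789, Pow(Add(282, Mul(47, -10)), -1)), Mul(3056, Pow(Pow(Add(-68, -59), -1), -1))) = Add(Mul(-789, Pow(Add(282, -470), -1)), Mul(3056, Pow(Pow(-127, -1), -1))) = Add(Mul(-789, Pow(-188, -1)), Mul(3056, Pow(Rational(-1, 127), -1))) = Add(Mul(-789, Rational(-1, 188)), Mul(3056, -127)) = Add(Rational(789, 188), -388112) = Rational(-72964267, 188)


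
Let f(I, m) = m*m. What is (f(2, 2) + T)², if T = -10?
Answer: 36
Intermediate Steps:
f(I, m) = m²
(f(2, 2) + T)² = (2² - 10)² = (4 - 10)² = (-6)² = 36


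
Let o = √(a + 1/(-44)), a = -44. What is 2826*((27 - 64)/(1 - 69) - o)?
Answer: 52281/34 - 1413*I*√21307/11 ≈ 1537.7 - 18750.0*I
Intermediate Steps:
o = I*√21307/22 (o = √(-44 + 1/(-44)) = √(-44 - 1/44) = √(-1937/44) = I*√21307/22 ≈ 6.635*I)
2826*((27 - 64)/(1 - 69) - o) = 2826*((27 - 64)/(1 - 69) - I*√21307/22) = 2826*(-37/(-68) - I*√21307/22) = 2826*(-37*(-1/68) - I*√21307/22) = 2826*(37/68 - I*√21307/22) = 52281/34 - 1413*I*√21307/11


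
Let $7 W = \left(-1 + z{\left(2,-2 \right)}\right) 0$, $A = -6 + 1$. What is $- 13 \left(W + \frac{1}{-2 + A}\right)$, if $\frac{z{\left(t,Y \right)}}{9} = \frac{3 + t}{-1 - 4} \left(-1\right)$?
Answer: $\frac{13}{7} \approx 1.8571$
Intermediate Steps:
$A = -5$
$z{\left(t,Y \right)} = \frac{27}{5} + \frac{9 t}{5}$ ($z{\left(t,Y \right)} = 9 \frac{3 + t}{-1 - 4} \left(-1\right) = 9 \frac{3 + t}{-5} \left(-1\right) = 9 \left(3 + t\right) \left(- \frac{1}{5}\right) \left(-1\right) = 9 \left(- \frac{3}{5} - \frac{t}{5}\right) \left(-1\right) = 9 \left(\frac{3}{5} + \frac{t}{5}\right) = \frac{27}{5} + \frac{9 t}{5}$)
$W = 0$ ($W = \frac{\left(-1 + \left(\frac{27}{5} + \frac{9}{5} \cdot 2\right)\right) 0}{7} = \frac{\left(-1 + \left(\frac{27}{5} + \frac{18}{5}\right)\right) 0}{7} = \frac{\left(-1 + 9\right) 0}{7} = \frac{8 \cdot 0}{7} = \frac{1}{7} \cdot 0 = 0$)
$- 13 \left(W + \frac{1}{-2 + A}\right) = - 13 \left(0 + \frac{1}{-2 - 5}\right) = - 13 \left(0 + \frac{1}{-7}\right) = - 13 \left(0 - \frac{1}{7}\right) = \left(-13\right) \left(- \frac{1}{7}\right) = \frac{13}{7}$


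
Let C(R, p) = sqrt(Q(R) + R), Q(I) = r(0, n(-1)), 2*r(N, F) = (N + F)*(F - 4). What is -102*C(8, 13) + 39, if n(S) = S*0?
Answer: 39 - 204*sqrt(2) ≈ -249.50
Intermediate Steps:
n(S) = 0
r(N, F) = (-4 + F)*(F + N)/2 (r(N, F) = ((N + F)*(F - 4))/2 = ((F + N)*(-4 + F))/2 = ((-4 + F)*(F + N))/2 = (-4 + F)*(F + N)/2)
Q(I) = 0 (Q(I) = (1/2)*0**2 - 2*0 - 2*0 + (1/2)*0*0 = (1/2)*0 + 0 + 0 + 0 = 0 + 0 + 0 + 0 = 0)
C(R, p) = sqrt(R) (C(R, p) = sqrt(0 + R) = sqrt(R))
-102*C(8, 13) + 39 = -204*sqrt(2) + 39 = 39 - 204*sqrt(2)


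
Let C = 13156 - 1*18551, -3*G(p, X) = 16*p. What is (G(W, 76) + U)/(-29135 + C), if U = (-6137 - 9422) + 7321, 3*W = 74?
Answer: 37663/155385 ≈ 0.24238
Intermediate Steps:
W = 74/3 (W = (⅓)*74 = 74/3 ≈ 24.667)
U = -8238 (U = -15559 + 7321 = -8238)
G(p, X) = -16*p/3
C = -5395 (C = 13156 - 18551 = -5395)
(G(W, 76) + U)/(-29135 + C) = (-16/3*74/3 - 8238)/(-29135 - 5395) = (-1184/9 - 8238)/(-34530) = -75326/9*(-1/34530) = 37663/155385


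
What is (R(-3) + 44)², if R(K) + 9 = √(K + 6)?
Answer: (35 + √3)² ≈ 1349.2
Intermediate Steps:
R(K) = -9 + √(6 + K) (R(K) = -9 + √(K + 6) = -9 + √(6 + K))
(R(-3) + 44)² = ((-9 + √(6 - 3)) + 44)² = ((-9 + √3) + 44)² = (35 + √3)²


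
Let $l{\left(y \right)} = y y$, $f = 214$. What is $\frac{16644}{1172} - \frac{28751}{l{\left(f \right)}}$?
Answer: $\frac{182133113}{13418228} \approx 13.574$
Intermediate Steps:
$l{\left(y \right)} = y^{2}$
$\frac{16644}{1172} - \frac{28751}{l{\left(f \right)}} = \frac{16644}{1172} - \frac{28751}{214^{2}} = 16644 \cdot \frac{1}{1172} - \frac{28751}{45796} = \frac{4161}{293} - \frac{28751}{45796} = \frac{182133113}{13418228}$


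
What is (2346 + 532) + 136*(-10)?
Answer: 1518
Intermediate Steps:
(2346 + 532) + 136*(-10) = 2878 - 1360 = 1518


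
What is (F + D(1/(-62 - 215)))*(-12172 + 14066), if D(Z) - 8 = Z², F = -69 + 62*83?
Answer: 738976233604/76729 ≈ 9.6310e+6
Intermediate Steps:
F = 5077 (F = -69 + 5146 = 5077)
D(Z) = 8 + Z²
(F + D(1/(-62 - 215)))*(-12172 + 14066) = (5077 + (8 + (1/(-62 - 215))²))*(-12172 + 14066) = (5077 + (8 + (1/(-277))²))*1894 = (5077 + (8 + (-1/277)²))*1894 = (5077 + (8 + 1/76729))*1894 = (5077 + 613833/76729)*1894 = (390166966/76729)*1894 = 738976233604/76729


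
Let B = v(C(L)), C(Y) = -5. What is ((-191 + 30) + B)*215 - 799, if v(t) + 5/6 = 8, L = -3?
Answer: -203239/6 ≈ -33873.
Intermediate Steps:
v(t) = 43/6 (v(t) = -⅚ + 8 = 43/6)
B = 43/6 ≈ 7.1667
((-191 + 30) + B)*215 - 799 = ((-191 + 30) + 43/6)*215 - 799 = (-161 + 43/6)*215 - 799 = -923/6*215 - 799 = -198445/6 - 799 = -203239/6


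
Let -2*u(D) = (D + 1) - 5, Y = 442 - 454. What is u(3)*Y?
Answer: -6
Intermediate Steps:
Y = -12
u(D) = 2 - D/2 (u(D) = -((D + 1) - 5)/2 = -((1 + D) - 5)/2 = -(-4 + D)/2 = 2 - D/2)
u(3)*Y = (2 - ½*3)*(-12) = (2 - 3/2)*(-12) = (½)*(-12) = -6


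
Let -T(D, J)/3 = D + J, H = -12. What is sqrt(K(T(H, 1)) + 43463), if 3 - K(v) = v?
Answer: 13*sqrt(257) ≈ 208.41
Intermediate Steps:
T(D, J) = -3*D - 3*J (T(D, J) = -3*(D + J) = -3*D - 3*J)
K(v) = 3 - v
sqrt(K(T(H, 1)) + 43463) = sqrt((3 - (-3*(-12) - 3*1)) + 43463) = sqrt((3 - (36 - 3)) + 43463) = sqrt((3 - 1*33) + 43463) = sqrt((3 - 33) + 43463) = sqrt(-30 + 43463) = sqrt(43433) = 13*sqrt(257)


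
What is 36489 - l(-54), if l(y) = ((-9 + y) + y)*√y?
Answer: 36489 + 351*I*√6 ≈ 36489.0 + 859.77*I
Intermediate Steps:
l(y) = √y*(-9 + 2*y) (l(y) = (-9 + 2*y)*√y = √y*(-9 + 2*y))
36489 - l(-54) = 36489 - √(-54)*(-9 + 2*(-54)) = 36489 - 3*I*√6*(-9 - 108) = 36489 - 3*I*√6*(-117) = 36489 - (-351)*I*√6 = 36489 + 351*I*√6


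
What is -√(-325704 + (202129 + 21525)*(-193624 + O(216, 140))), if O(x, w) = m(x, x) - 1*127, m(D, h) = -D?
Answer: -I*√43381821122 ≈ -2.0828e+5*I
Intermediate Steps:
O(x, w) = -127 - x (O(x, w) = -x - 1*127 = -x - 127 = -127 - x)
-√(-325704 + (202129 + 21525)*(-193624 + O(216, 140))) = -√(-325704 + (202129 + 21525)*(-193624 + (-127 - 1*216))) = -√(-325704 + 223654*(-193624 + (-127 - 216))) = -√(-325704 + 223654*(-193624 - 343)) = -√(-325704 + 223654*(-193967)) = -√(-325704 - 43381495418) = -√(-43381821122) = -I*√43381821122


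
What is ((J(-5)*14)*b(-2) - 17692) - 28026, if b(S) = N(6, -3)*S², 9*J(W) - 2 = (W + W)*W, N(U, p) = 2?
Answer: -405638/9 ≈ -45071.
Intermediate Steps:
J(W) = 2/9 + 2*W²/9 (J(W) = 2/9 + ((W + W)*W)/9 = 2/9 + ((2*W)*W)/9 = 2/9 + (2*W²)/9 = 2/9 + 2*W²/9)
b(S) = 2*S²
((J(-5)*14)*b(-2) - 17692) - 28026 = (((2/9 + (2/9)*(-5)²)*14)*(2*(-2)²) - 17692) - 28026 = (((2/9 + (2/9)*25)*14)*(2*4) - 17692) - 28026 = (((2/9 + 50/9)*14)*8 - 17692) - 28026 = (((52/9)*14)*8 - 17692) - 28026 = ((728/9)*8 - 17692) - 28026 = (5824/9 - 17692) - 28026 = -153404/9 - 28026 = -405638/9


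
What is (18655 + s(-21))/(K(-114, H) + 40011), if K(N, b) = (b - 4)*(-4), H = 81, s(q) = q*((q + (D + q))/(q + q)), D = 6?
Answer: 18637/39703 ≈ 0.46941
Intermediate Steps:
s(q) = 3 + q (s(q) = q*((q + (6 + q))/(q + q)) = q*((6 + 2*q)/((2*q))) = q*((6 + 2*q)*(1/(2*q))) = q*((6 + 2*q)/(2*q)) = 3 + q)
K(N, b) = 16 - 4*b (K(N, b) = (-4 + b)*(-4) = 16 - 4*b)
(18655 + s(-21))/(K(-114, H) + 40011) = (18655 + (3 - 21))/((16 - 4*81) + 40011) = (18655 - 18)/((16 - 324) + 40011) = 18637/(-308 + 40011) = 18637/39703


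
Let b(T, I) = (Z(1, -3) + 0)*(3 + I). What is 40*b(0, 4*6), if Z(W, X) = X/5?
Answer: -648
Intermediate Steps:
Z(W, X) = X/5 (Z(W, X) = X*(1/5) = X/5)
b(T, I) = -9/5 - 3*I/5 (b(T, I) = ((1/5)*(-3) + 0)*(3 + I) = (-3/5 + 0)*(3 + I) = -3*(3 + I)/5 = -9/5 - 3*I/5)
40*b(0, 4*6) = 40*(-9/5 - 12*6/5) = 40*(-9/5 - 3/5*24) = 40*(-9/5 - 72/5) = 40*(-81/5) = -648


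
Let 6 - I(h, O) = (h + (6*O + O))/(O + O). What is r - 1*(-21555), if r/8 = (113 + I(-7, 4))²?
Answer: 1039201/8 ≈ 1.2990e+5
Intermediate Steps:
I(h, O) = 6 - (h + 7*O)/(2*O) (I(h, O) = 6 - (h + (6*O + O))/(O + O) = 6 - (h + 7*O)/(2*O))
r = 866761/8 (r = 8*(113 + (½)*(-1*(-7) + 5*4)/4)² = 8*(113 + (½)*(¼)*(7 + 20))² = 8*(113 + (½)*(¼)*27)² = 8*(113 + 27/8)² = 8*(931/8)² = 8*(866761/64) = 866761/8 ≈ 1.0835e+5)
r - 1*(-21555) = 866761/8 - 1*(-21555) = 866761/8 + 21555 = 1039201/8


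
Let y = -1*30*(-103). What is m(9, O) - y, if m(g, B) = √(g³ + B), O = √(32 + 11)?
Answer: -3090 + √(729 + √43) ≈ -3062.9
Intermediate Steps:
O = √43 ≈ 6.5574
m(g, B) = √(B + g³)
y = 3090 (y = -30*(-103) = 3090)
m(9, O) - y = √(√43 + 9³) - 1*3090 = √(√43 + 729) - 3090 = √(729 + √43) - 3090 = -3090 + √(729 + √43)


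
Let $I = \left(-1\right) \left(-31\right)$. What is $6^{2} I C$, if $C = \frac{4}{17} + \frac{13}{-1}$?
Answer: $- \frac{242172}{17} \approx -14245.0$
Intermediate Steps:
$C = - \frac{217}{17}$ ($C = 4 \cdot \frac{1}{17} + 13 \left(-1\right) = \frac{4}{17} - 13 = - \frac{217}{17} \approx -12.765$)
$I = 31$
$6^{2} I C = 6^{2} \cdot 31 \left(- \frac{217}{17}\right) = 36 \cdot 31 \left(- \frac{217}{17}\right) = 1116 \left(- \frac{217}{17}\right) = - \frac{242172}{17}$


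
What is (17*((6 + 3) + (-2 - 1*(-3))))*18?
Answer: 3060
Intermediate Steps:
(17*((6 + 3) + (-2 - 1*(-3))))*18 = (17*(9 + (-2 + 3)))*18 = (17*(9 + 1))*18 = (17*10)*18 = 170*18 = 3060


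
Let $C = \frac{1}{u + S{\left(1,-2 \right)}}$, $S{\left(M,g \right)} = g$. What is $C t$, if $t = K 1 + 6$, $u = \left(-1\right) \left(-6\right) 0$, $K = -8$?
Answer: $1$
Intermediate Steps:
$u = 0$ ($u = 6 \cdot 0 = 0$)
$t = -2$ ($t = \left(-8\right) 1 + 6 = -8 + 6 = -2$)
$C = - \frac{1}{2}$ ($C = \frac{1}{0 - 2} = \frac{1}{-2} = - \frac{1}{2} \approx -0.5$)
$C t = \left(- \frac{1}{2}\right) \left(-2\right) = 1$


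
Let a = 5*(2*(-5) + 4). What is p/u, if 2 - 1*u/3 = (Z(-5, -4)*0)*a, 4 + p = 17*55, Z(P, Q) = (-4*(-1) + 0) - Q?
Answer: 931/6 ≈ 155.17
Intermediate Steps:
Z(P, Q) = 4 - Q (Z(P, Q) = (4 + 0) - Q = 4 - Q)
a = -30 (a = 5*(-10 + 4) = 5*(-6) = -30)
p = 931 (p = -4 + 17*55 = -4 + 935 = 931)
u = 6 (u = 6 - 3*(4 - 1*(-4))*0*(-30) = 6 - 3*(4 + 4)*0*(-30) = 6 - 3*8*0*(-30) = 6 - 0*(-30) = 6 - 3*0 = 6 + 0 = 6)
p/u = 931/6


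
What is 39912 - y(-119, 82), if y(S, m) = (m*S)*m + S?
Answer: 840187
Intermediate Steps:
y(S, m) = S + S*m² (y(S, m) = (S*m)*m + S = S*m² + S = S + S*m²)
39912 - y(-119, 82) = 39912 - (-119)*(1 + 82²) = 39912 - (-119)*(1 + 6724) = 39912 - (-119)*6725 = 39912 - 1*(-800275) = 39912 + 800275 = 840187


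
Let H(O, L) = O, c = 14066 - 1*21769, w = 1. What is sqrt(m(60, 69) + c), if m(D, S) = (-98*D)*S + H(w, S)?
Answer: I*sqrt(413422) ≈ 642.98*I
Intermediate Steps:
c = -7703 (c = 14066 - 21769 = -7703)
m(D, S) = 1 - 98*D*S (m(D, S) = (-98*D)*S + 1 = -98*D*S + 1 = 1 - 98*D*S)
sqrt(m(60, 69) + c) = sqrt((1 - 98*60*69) - 7703) = sqrt((1 - 405720) - 7703) = sqrt(-405719 - 7703) = sqrt(-413422) = I*sqrt(413422)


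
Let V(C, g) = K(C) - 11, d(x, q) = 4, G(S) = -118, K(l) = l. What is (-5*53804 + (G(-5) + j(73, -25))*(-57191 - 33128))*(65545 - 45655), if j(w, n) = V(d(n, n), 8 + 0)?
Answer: 219204805950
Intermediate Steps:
V(C, g) = -11 + C (V(C, g) = C - 11 = -11 + C)
j(w, n) = -7 (j(w, n) = -11 + 4 = -7)
(-5*53804 + (G(-5) + j(73, -25))*(-57191 - 33128))*(65545 - 45655) = (-5*53804 + (-118 - 7)*(-57191 - 33128))*(65545 - 45655) = (-269020 - 125*(-90319))*19890 = (-269020 + 11289875)*19890 = 11020855*19890 = 219204805950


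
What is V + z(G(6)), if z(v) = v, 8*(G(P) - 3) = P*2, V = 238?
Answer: 485/2 ≈ 242.50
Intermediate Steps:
G(P) = 3 + P/4 (G(P) = 3 + (P*2)/8 = 3 + (2*P)/8 = 3 + P/4)
V + z(G(6)) = 238 + (3 + (1/4)*6) = 238 + (3 + 3/2) = 238 + 9/2 = 485/2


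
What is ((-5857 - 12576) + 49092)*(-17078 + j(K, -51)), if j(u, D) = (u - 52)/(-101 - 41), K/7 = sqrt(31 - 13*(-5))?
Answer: -37174405408/71 - 429226*sqrt(6)/71 ≈ -5.2360e+8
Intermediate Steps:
K = 28*sqrt(6) (K = 7*sqrt(31 - 13*(-5)) = 7*sqrt(31 + 65) = 7*sqrt(96) = 7*(4*sqrt(6)) = 28*sqrt(6) ≈ 68.586)
j(u, D) = 26/71 - u/142 (j(u, D) = (-52 + u)/(-142) = (-52 + u)*(-1/142) = 26/71 - u/142)
((-5857 - 12576) + 49092)*(-17078 + j(K, -51)) = ((-5857 - 12576) + 49092)*(-17078 + (26/71 - 14*sqrt(6)/71)) = (-18433 + 49092)*(-17078 + (26/71 - 14*sqrt(6)/71)) = 30659*(-1212512/71 - 14*sqrt(6)/71) = -37174405408/71 - 429226*sqrt(6)/71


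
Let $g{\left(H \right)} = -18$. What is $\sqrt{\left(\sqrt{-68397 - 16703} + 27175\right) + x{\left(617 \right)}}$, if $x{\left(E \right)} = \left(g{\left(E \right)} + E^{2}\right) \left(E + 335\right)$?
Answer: $\sqrt{362425967 + 10 i \sqrt{851}} \approx 19038.0 + 0.008 i$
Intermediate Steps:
$x{\left(E \right)} = \left(-18 + E^{2}\right) \left(335 + E\right)$ ($x{\left(E \right)} = \left(-18 + E^{2}\right) \left(E + 335\right) = \left(-18 + E^{2}\right) \left(335 + E\right)$)
$\sqrt{\left(\sqrt{-68397 - 16703} + 27175\right) + x{\left(617 \right)}} = \sqrt{\left(\sqrt{-68397 - 16703} + 27175\right) + \left(-6030 + 617^{3} - 11106 + 335 \cdot 617^{2}\right)} = \sqrt{\left(\sqrt{-85100} + 27175\right) + \left(-6030 + 234885113 - 11106 + 335 \cdot 380689\right)} = \sqrt{\left(10 i \sqrt{851} + 27175\right) + \left(-6030 + 234885113 - 11106 + 127530815\right)} = \sqrt{\left(27175 + 10 i \sqrt{851}\right) + 362398792} = \sqrt{362425967 + 10 i \sqrt{851}}$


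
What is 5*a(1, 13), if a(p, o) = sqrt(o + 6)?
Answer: 5*sqrt(19) ≈ 21.794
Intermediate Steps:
a(p, o) = sqrt(6 + o)
5*a(1, 13) = 5*sqrt(6 + 13) = 5*sqrt(19)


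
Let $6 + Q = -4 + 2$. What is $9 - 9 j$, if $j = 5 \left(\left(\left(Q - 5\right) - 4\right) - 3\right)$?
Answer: $909$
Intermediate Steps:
$Q = -8$ ($Q = -6 + \left(-4 + 2\right) = -6 - 2 = -8$)
$j = -100$ ($j = 5 \left(\left(\left(-8 - 5\right) - 4\right) - 3\right) = 5 \left(\left(-13 - 4\right) - 3\right) = 5 \left(-17 - 3\right) = 5 \left(-20\right) = -100$)
$9 - 9 j = 9 - -900 = 9 + 900 = 909$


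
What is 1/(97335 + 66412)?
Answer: 1/163747 ≈ 6.1070e-6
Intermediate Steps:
1/(97335 + 66412) = 1/163747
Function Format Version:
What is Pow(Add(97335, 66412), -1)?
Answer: Rational(1, 163747) ≈ 6.1070e-6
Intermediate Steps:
Pow(Add(97335, 66412), -1) = Pow(163747, -1) = Rational(1, 163747)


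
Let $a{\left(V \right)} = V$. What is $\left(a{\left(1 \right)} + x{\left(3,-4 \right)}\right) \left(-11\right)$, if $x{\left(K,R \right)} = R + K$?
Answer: $0$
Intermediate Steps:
$x{\left(K,R \right)} = K + R$
$\left(a{\left(1 \right)} + x{\left(3,-4 \right)}\right) \left(-11\right) = \left(1 + \left(3 - 4\right)\right) \left(-11\right) = \left(1 - 1\right) \left(-11\right) = 0 \left(-11\right) = 0$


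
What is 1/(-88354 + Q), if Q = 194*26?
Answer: -1/83310 ≈ -1.2003e-5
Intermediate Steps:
Q = 5044
1/(-88354 + Q) = 1/(-88354 + 5044) = 1/(-83310) = -1/83310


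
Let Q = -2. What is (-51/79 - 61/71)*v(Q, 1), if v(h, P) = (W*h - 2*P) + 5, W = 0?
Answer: -25320/5609 ≈ -4.5142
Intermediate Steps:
v(h, P) = 5 - 2*P (v(h, P) = (0*h - 2*P) + 5 = (0 - 2*P) + 5 = -2*P + 5 = 5 - 2*P)
(-51/79 - 61/71)*v(Q, 1) = (-51/79 - 61/71)*(5 - 2*1) = (-51*1/79 - 61*1/71)*(5 - 2) = (-51/79 - 61/71)*3 = -8440/5609*3 = -25320/5609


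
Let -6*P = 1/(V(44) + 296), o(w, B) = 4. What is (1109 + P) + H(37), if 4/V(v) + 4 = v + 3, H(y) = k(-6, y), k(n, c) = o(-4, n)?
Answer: 85024253/76392 ≈ 1113.0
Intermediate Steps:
k(n, c) = 4
H(y) = 4
V(v) = 4/(-1 + v) (V(v) = 4/(-4 + (v + 3)) = 4/(-4 + (3 + v)) = 4/(-1 + v))
P = -43/76392 (P = -1/(6*(4/(-1 + 44) + 296)) = -1/(6*(4/43 + 296)) = -1/(6*12732/43) = -1/6*43/12732 = -43/76392 ≈ -0.00056289)
(1109 + P) + H(37) = (1109 - 43/76392) + 4 = 84718685/76392 + 4 = 85024253/76392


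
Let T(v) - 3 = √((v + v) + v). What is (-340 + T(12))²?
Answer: 109561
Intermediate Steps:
T(v) = 3 + √3*√v (T(v) = 3 + √((v + v) + v) = 3 + √(2*v + v) = 3 + √(3*v) = 3 + √3*√v)
(-340 + T(12))² = (-340 + (3 + √3*√12))² = (-340 + (3 + √3*(2*√3)))² = (-340 + (3 + 6))² = (-340 + 9)² = (-331)² = 109561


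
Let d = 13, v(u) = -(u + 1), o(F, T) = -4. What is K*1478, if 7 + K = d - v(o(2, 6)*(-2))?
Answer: 22170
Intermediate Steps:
v(u) = -1 - u (v(u) = -(1 + u) = -1 - u)
K = 15 (K = -7 + (13 - (-1 - (-4)*(-2))) = -7 + (13 - (-1 - 1*8)) = -7 + (13 - (-1 - 8)) = -7 + (13 - 1*(-9)) = -7 + (13 + 9) = -7 + 22 = 15)
K*1478 = 15*1478 = 22170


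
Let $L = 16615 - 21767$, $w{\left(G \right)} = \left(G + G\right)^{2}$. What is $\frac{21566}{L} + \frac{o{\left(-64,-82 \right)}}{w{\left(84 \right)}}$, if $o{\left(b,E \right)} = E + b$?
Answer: $- \frac{1360337}{324576} \approx -4.1911$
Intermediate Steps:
$w{\left(G \right)} = 4 G^{2}$ ($w{\left(G \right)} = \left(2 G\right)^{2} = 4 G^{2}$)
$L = -5152$
$\frac{21566}{L} + \frac{o{\left(-64,-82 \right)}}{w{\left(84 \right)}} = \frac{21566}{-5152} + \frac{-82 - 64}{4 \cdot 84^{2}} = 21566 \left(- \frac{1}{5152}\right) - \frac{146}{4 \cdot 7056} = - \frac{10783}{2576} - \frac{146}{28224} = - \frac{10783}{2576} - \frac{73}{14112} = - \frac{1360337}{324576}$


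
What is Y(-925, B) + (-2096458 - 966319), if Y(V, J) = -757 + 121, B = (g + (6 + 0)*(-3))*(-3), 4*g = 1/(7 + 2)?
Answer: -3063413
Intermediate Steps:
g = 1/36 (g = 1/(4*(7 + 2)) = (¼)/9 = (¼)*(⅑) = 1/36 ≈ 0.027778)
B = 647/12 (B = (1/36 + (6 + 0)*(-3))*(-3) = (1/36 + 6*(-3))*(-3) = (1/36 - 18)*(-3) = -647/36*(-3) = 647/12 ≈ 53.917)
Y(V, J) = -636
Y(-925, B) + (-2096458 - 966319) = -636 + (-2096458 - 966319) = -636 - 3062777 = -3063413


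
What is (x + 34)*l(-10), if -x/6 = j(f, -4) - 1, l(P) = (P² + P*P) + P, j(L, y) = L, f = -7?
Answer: 15580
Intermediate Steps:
l(P) = P + 2*P² (l(P) = (P² + P²) + P = 2*P² + P = P + 2*P²)
x = 48 (x = -6*(-7 - 1) = -6*(-8) = 48)
(x + 34)*l(-10) = (48 + 34)*(-10*(1 + 2*(-10))) = 82*(-10*(1 - 20)) = 82*(-10*(-19)) = 82*190 = 15580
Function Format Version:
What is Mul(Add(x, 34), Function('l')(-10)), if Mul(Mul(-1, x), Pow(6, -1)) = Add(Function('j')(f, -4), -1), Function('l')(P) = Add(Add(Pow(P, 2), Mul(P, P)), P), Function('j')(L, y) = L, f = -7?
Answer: 15580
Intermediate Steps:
Function('l')(P) = Add(P, Mul(2, Pow(P, 2))) (Function('l')(P) = Add(Add(Pow(P, 2), Pow(P, 2)), P) = Add(Mul(2, Pow(P, 2)), P) = Add(P, Mul(2, Pow(P, 2))))
x = 48 (x = Mul(-6, Add(-7, -1)) = Mul(-6, -8) = 48)
Mul(Add(x, 34), Function('l')(-10)) = Mul(Add(48, 34), Mul(-10, Add(1, Mul(2, -10)))) = Mul(82, Mul(-10, Add(1, -20))) = Mul(82, Mul(-10, -19)) = Mul(82, 190) = 15580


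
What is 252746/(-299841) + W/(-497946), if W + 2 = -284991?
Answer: -13467091201/49768208862 ≈ -0.27060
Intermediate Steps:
W = -284993 (W = -2 - 284991 = -284993)
252746/(-299841) + W/(-497946) = 252746/(-299841) - 284993/(-497946) = 252746*(-1/299841) - 284993*(-1/497946) = -252746/299841 + 284993/497946 = -13467091201/49768208862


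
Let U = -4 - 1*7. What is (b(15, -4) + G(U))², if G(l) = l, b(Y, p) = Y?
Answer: 16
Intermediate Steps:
U = -11 (U = -4 - 7 = -11)
(b(15, -4) + G(U))² = (15 - 11)² = 4² = 16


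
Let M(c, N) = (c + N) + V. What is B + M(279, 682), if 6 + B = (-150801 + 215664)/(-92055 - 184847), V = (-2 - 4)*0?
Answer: 264376547/276902 ≈ 954.77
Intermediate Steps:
V = 0 (V = -6*0 = 0)
B = -1726275/276902 (B = -6 + (-150801 + 215664)/(-92055 - 184847) = -6 + 64863/(-276902) = -6 + 64863*(-1/276902) = -6 - 64863/276902 = -1726275/276902 ≈ -6.2342)
M(c, N) = N + c (M(c, N) = (c + N) + 0 = (N + c) + 0 = N + c)
B + M(279, 682) = -1726275/276902 + (682 + 279) = -1726275/276902 + 961 = 264376547/276902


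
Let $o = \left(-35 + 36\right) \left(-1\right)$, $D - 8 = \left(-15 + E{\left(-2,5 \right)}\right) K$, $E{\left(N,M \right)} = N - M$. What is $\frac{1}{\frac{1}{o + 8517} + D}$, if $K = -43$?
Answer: $\frac{8516}{8124265} \approx 0.0010482$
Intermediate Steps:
$D = 954$ ($D = 8 + \left(-15 - 7\right) \left(-43\right) = 8 - -946 = 8 + 946 = 954$)
$o = -1$ ($o = 1 \left(-1\right) = -1$)
$\frac{1}{\frac{1}{o + 8517} + D} = \frac{1}{\frac{1}{-1 + 8517} + 954} = \frac{1}{\frac{1}{8516} + 954} = \frac{1}{\frac{8124265}{8516}} = \frac{8516}{8124265}$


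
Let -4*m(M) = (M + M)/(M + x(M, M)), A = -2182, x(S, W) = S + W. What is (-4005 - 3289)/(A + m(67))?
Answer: 43764/13093 ≈ 3.3425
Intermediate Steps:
m(M) = -⅙ (m(M) = -(M + M)/(4*(M + (M + M))) = -2*M/(4*(M + 2*M)) = -2*M/(4*(3*M)) = -2*M*1/(3*M)/4 = -¼*⅔ = -⅙)
(-4005 - 3289)/(A + m(67)) = (-4005 - 3289)/(-2182 - ⅙) = -7294/(-13093/6) = -7294*(-6/13093) = 43764/13093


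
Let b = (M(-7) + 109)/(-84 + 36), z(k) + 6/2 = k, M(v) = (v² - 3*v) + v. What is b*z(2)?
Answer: 43/12 ≈ 3.5833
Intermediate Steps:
M(v) = v² - 2*v
z(k) = -3 + k
b = -43/12 (b = (-7*(-2 - 7) + 109)/(-84 + 36) = (-7*(-9) + 109)/(-48) = (63 + 109)*(-1/48) = 172*(-1/48) = -43/12 ≈ -3.5833)
b*z(2) = -43*(-3 + 2)/12 = -43/12*(-1) = 43/12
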